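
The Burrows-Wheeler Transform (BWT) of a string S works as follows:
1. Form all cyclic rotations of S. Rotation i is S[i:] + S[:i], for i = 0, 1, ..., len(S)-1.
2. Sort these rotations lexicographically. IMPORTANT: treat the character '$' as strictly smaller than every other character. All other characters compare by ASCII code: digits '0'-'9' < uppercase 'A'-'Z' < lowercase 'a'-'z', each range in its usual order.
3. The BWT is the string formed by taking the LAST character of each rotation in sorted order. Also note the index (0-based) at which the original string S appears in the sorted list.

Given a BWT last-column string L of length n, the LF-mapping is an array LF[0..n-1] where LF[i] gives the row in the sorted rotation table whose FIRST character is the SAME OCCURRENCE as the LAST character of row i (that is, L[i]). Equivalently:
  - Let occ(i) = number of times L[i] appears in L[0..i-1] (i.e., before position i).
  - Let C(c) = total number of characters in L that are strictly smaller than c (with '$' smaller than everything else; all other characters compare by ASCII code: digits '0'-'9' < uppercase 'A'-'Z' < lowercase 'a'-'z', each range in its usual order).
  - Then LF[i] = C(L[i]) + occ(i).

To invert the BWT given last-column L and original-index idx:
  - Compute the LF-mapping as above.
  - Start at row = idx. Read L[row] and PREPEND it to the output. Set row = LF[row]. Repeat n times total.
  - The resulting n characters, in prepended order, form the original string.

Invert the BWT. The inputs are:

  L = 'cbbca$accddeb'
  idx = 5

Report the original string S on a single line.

LF mapping: 6 3 4 7 1 0 2 8 9 10 11 12 5
Walk LF starting at row 5, prepending L[row]:
  step 1: row=5, L[5]='$', prepend. Next row=LF[5]=0
  step 2: row=0, L[0]='c', prepend. Next row=LF[0]=6
  step 3: row=6, L[6]='a', prepend. Next row=LF[6]=2
  step 4: row=2, L[2]='b', prepend. Next row=LF[2]=4
  step 5: row=4, L[4]='a', prepend. Next row=LF[4]=1
  step 6: row=1, L[1]='b', prepend. Next row=LF[1]=3
  step 7: row=3, L[3]='c', prepend. Next row=LF[3]=7
  step 8: row=7, L[7]='c', prepend. Next row=LF[7]=8
  step 9: row=8, L[8]='c', prepend. Next row=LF[8]=9
  step 10: row=9, L[9]='d', prepend. Next row=LF[9]=10
  step 11: row=10, L[10]='d', prepend. Next row=LF[10]=11
  step 12: row=11, L[11]='e', prepend. Next row=LF[11]=12
  step 13: row=12, L[12]='b', prepend. Next row=LF[12]=5
Reversed output: beddcccbabac$

Answer: beddcccbabac$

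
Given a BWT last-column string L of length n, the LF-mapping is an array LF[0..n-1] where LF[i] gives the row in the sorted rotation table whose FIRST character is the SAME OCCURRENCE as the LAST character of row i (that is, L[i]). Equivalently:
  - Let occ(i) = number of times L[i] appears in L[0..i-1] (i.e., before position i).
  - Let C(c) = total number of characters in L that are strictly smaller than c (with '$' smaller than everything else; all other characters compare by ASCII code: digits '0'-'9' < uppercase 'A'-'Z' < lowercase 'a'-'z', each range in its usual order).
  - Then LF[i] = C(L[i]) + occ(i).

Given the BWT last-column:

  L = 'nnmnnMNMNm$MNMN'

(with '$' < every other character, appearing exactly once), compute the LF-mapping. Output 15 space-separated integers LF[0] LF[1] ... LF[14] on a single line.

Answer: 11 12 9 13 14 1 5 2 6 10 0 3 7 4 8

Derivation:
Char counts: '$':1, 'M':4, 'N':4, 'm':2, 'n':4
C (first-col start): C('$')=0, C('M')=1, C('N')=5, C('m')=9, C('n')=11
L[0]='n': occ=0, LF[0]=C('n')+0=11+0=11
L[1]='n': occ=1, LF[1]=C('n')+1=11+1=12
L[2]='m': occ=0, LF[2]=C('m')+0=9+0=9
L[3]='n': occ=2, LF[3]=C('n')+2=11+2=13
L[4]='n': occ=3, LF[4]=C('n')+3=11+3=14
L[5]='M': occ=0, LF[5]=C('M')+0=1+0=1
L[6]='N': occ=0, LF[6]=C('N')+0=5+0=5
L[7]='M': occ=1, LF[7]=C('M')+1=1+1=2
L[8]='N': occ=1, LF[8]=C('N')+1=5+1=6
L[9]='m': occ=1, LF[9]=C('m')+1=9+1=10
L[10]='$': occ=0, LF[10]=C('$')+0=0+0=0
L[11]='M': occ=2, LF[11]=C('M')+2=1+2=3
L[12]='N': occ=2, LF[12]=C('N')+2=5+2=7
L[13]='M': occ=3, LF[13]=C('M')+3=1+3=4
L[14]='N': occ=3, LF[14]=C('N')+3=5+3=8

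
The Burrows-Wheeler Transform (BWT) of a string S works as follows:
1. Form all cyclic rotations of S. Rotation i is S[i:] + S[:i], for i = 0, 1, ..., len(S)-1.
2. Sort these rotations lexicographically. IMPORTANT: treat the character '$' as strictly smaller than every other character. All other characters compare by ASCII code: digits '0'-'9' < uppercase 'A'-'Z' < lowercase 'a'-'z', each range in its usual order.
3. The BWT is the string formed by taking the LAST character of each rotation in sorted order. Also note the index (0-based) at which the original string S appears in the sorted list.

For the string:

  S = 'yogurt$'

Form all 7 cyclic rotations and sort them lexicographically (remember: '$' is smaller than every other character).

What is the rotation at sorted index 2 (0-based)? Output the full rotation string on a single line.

Answer: ogurt$y

Derivation:
All 7 rotations (rotation i = S[i:]+S[:i]):
  rot[0] = yogurt$
  rot[1] = ogurt$y
  rot[2] = gurt$yo
  rot[3] = urt$yog
  rot[4] = rt$yogu
  rot[5] = t$yogur
  rot[6] = $yogurt
Sorted (with $ < everything):
  sorted[0] = $yogurt
  sorted[1] = gurt$yo
  sorted[2] = ogurt$y
  sorted[3] = rt$yogu
  sorted[4] = t$yogur
  sorted[5] = urt$yog
  sorted[6] = yogurt$
sorted[2] = ogurt$y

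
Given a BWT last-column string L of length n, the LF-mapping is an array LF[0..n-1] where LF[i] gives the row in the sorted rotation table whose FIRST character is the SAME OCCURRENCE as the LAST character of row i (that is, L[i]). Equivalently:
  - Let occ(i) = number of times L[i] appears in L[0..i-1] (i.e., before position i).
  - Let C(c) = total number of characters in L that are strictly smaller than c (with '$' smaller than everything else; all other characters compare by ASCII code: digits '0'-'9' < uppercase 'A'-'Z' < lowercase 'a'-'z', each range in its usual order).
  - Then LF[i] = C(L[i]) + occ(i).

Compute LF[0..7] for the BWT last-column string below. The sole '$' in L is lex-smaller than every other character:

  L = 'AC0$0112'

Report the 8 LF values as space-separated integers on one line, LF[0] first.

Char counts: '$':1, '0':2, '1':2, '2':1, 'A':1, 'C':1
C (first-col start): C('$')=0, C('0')=1, C('1')=3, C('2')=5, C('A')=6, C('C')=7
L[0]='A': occ=0, LF[0]=C('A')+0=6+0=6
L[1]='C': occ=0, LF[1]=C('C')+0=7+0=7
L[2]='0': occ=0, LF[2]=C('0')+0=1+0=1
L[3]='$': occ=0, LF[3]=C('$')+0=0+0=0
L[4]='0': occ=1, LF[4]=C('0')+1=1+1=2
L[5]='1': occ=0, LF[5]=C('1')+0=3+0=3
L[6]='1': occ=1, LF[6]=C('1')+1=3+1=4
L[7]='2': occ=0, LF[7]=C('2')+0=5+0=5

Answer: 6 7 1 0 2 3 4 5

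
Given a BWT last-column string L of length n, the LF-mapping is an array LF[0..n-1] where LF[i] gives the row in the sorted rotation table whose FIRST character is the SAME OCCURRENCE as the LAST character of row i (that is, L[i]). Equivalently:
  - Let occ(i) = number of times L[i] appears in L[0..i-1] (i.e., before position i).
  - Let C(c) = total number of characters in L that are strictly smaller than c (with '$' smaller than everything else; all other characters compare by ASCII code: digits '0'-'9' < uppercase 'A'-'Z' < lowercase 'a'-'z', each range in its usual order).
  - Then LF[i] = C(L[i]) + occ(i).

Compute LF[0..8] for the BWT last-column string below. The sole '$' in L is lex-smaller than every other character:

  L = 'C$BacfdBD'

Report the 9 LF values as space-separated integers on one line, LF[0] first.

Answer: 3 0 1 5 6 8 7 2 4

Derivation:
Char counts: '$':1, 'B':2, 'C':1, 'D':1, 'a':1, 'c':1, 'd':1, 'f':1
C (first-col start): C('$')=0, C('B')=1, C('C')=3, C('D')=4, C('a')=5, C('c')=6, C('d')=7, C('f')=8
L[0]='C': occ=0, LF[0]=C('C')+0=3+0=3
L[1]='$': occ=0, LF[1]=C('$')+0=0+0=0
L[2]='B': occ=0, LF[2]=C('B')+0=1+0=1
L[3]='a': occ=0, LF[3]=C('a')+0=5+0=5
L[4]='c': occ=0, LF[4]=C('c')+0=6+0=6
L[5]='f': occ=0, LF[5]=C('f')+0=8+0=8
L[6]='d': occ=0, LF[6]=C('d')+0=7+0=7
L[7]='B': occ=1, LF[7]=C('B')+1=1+1=2
L[8]='D': occ=0, LF[8]=C('D')+0=4+0=4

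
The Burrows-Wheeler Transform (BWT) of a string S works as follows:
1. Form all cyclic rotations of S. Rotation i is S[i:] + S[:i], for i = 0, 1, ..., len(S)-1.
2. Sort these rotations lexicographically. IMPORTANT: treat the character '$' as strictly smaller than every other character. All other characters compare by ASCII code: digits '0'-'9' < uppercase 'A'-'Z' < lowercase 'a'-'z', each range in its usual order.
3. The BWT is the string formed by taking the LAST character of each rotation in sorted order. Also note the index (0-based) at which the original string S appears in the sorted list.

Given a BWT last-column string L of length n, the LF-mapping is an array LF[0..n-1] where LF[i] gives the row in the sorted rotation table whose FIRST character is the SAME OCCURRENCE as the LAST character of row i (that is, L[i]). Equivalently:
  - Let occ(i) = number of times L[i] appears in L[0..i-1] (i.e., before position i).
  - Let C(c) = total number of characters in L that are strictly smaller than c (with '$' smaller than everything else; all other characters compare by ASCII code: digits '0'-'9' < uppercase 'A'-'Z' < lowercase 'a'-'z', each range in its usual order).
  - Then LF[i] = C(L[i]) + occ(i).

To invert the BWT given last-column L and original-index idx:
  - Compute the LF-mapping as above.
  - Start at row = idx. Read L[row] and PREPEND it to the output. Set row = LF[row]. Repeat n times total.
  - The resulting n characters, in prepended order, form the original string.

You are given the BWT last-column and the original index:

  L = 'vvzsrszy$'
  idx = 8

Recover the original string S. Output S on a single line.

Answer: zyzssvrv$

Derivation:
LF mapping: 4 5 7 2 1 3 8 6 0
Walk LF starting at row 8, prepending L[row]:
  step 1: row=8, L[8]='$', prepend. Next row=LF[8]=0
  step 2: row=0, L[0]='v', prepend. Next row=LF[0]=4
  step 3: row=4, L[4]='r', prepend. Next row=LF[4]=1
  step 4: row=1, L[1]='v', prepend. Next row=LF[1]=5
  step 5: row=5, L[5]='s', prepend. Next row=LF[5]=3
  step 6: row=3, L[3]='s', prepend. Next row=LF[3]=2
  step 7: row=2, L[2]='z', prepend. Next row=LF[2]=7
  step 8: row=7, L[7]='y', prepend. Next row=LF[7]=6
  step 9: row=6, L[6]='z', prepend. Next row=LF[6]=8
Reversed output: zyzssvrv$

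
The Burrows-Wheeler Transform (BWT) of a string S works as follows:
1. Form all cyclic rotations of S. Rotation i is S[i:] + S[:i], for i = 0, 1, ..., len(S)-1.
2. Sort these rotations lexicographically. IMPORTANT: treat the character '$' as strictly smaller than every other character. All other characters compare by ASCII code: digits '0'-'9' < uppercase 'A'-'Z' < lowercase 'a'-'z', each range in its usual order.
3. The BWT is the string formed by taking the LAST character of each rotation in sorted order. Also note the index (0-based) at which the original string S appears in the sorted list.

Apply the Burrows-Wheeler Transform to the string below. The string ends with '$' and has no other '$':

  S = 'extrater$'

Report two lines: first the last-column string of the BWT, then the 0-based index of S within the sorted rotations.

Answer: rrt$etaxe
3

Derivation:
All 9 rotations (rotation i = S[i:]+S[:i]):
  rot[0] = extrater$
  rot[1] = xtrater$e
  rot[2] = trater$ex
  rot[3] = rater$ext
  rot[4] = ater$extr
  rot[5] = ter$extra
  rot[6] = er$extrat
  rot[7] = r$extrate
  rot[8] = $extrater
Sorted (with $ < everything):
  sorted[0] = $extrater  (last char: 'r')
  sorted[1] = ater$extr  (last char: 'r')
  sorted[2] = er$extrat  (last char: 't')
  sorted[3] = extrater$  (last char: '$')
  sorted[4] = r$extrate  (last char: 'e')
  sorted[5] = rater$ext  (last char: 't')
  sorted[6] = ter$extra  (last char: 'a')
  sorted[7] = trater$ex  (last char: 'x')
  sorted[8] = xtrater$e  (last char: 'e')
Last column: rrt$etaxe
Original string S is at sorted index 3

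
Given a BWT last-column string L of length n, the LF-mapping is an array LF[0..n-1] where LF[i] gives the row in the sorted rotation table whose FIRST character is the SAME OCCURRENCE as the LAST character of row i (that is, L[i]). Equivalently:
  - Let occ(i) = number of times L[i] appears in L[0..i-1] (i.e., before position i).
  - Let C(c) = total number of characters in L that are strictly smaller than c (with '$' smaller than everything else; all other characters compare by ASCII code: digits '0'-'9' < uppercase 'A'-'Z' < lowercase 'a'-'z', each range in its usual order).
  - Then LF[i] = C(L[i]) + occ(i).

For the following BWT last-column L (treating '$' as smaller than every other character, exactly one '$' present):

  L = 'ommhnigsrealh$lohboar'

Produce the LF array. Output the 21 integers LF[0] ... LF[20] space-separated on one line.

Char counts: '$':1, 'a':2, 'b':1, 'e':1, 'g':1, 'h':3, 'i':1, 'l':2, 'm':2, 'n':1, 'o':3, 'r':2, 's':1
C (first-col start): C('$')=0, C('a')=1, C('b')=3, C('e')=4, C('g')=5, C('h')=6, C('i')=9, C('l')=10, C('m')=12, C('n')=14, C('o')=15, C('r')=18, C('s')=20
L[0]='o': occ=0, LF[0]=C('o')+0=15+0=15
L[1]='m': occ=0, LF[1]=C('m')+0=12+0=12
L[2]='m': occ=1, LF[2]=C('m')+1=12+1=13
L[3]='h': occ=0, LF[3]=C('h')+0=6+0=6
L[4]='n': occ=0, LF[4]=C('n')+0=14+0=14
L[5]='i': occ=0, LF[5]=C('i')+0=9+0=9
L[6]='g': occ=0, LF[6]=C('g')+0=5+0=5
L[7]='s': occ=0, LF[7]=C('s')+0=20+0=20
L[8]='r': occ=0, LF[8]=C('r')+0=18+0=18
L[9]='e': occ=0, LF[9]=C('e')+0=4+0=4
L[10]='a': occ=0, LF[10]=C('a')+0=1+0=1
L[11]='l': occ=0, LF[11]=C('l')+0=10+0=10
L[12]='h': occ=1, LF[12]=C('h')+1=6+1=7
L[13]='$': occ=0, LF[13]=C('$')+0=0+0=0
L[14]='l': occ=1, LF[14]=C('l')+1=10+1=11
L[15]='o': occ=1, LF[15]=C('o')+1=15+1=16
L[16]='h': occ=2, LF[16]=C('h')+2=6+2=8
L[17]='b': occ=0, LF[17]=C('b')+0=3+0=3
L[18]='o': occ=2, LF[18]=C('o')+2=15+2=17
L[19]='a': occ=1, LF[19]=C('a')+1=1+1=2
L[20]='r': occ=1, LF[20]=C('r')+1=18+1=19

Answer: 15 12 13 6 14 9 5 20 18 4 1 10 7 0 11 16 8 3 17 2 19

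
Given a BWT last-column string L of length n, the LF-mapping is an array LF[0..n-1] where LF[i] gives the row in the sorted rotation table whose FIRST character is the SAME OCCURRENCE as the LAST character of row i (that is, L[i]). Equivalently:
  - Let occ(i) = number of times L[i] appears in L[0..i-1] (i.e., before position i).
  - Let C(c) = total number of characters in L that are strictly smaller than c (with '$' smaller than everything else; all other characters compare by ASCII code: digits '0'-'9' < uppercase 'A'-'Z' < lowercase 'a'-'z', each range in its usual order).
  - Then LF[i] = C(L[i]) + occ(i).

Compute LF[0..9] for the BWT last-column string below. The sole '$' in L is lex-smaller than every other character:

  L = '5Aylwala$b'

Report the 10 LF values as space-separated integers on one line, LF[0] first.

Char counts: '$':1, '5':1, 'A':1, 'a':2, 'b':1, 'l':2, 'w':1, 'y':1
C (first-col start): C('$')=0, C('5')=1, C('A')=2, C('a')=3, C('b')=5, C('l')=6, C('w')=8, C('y')=9
L[0]='5': occ=0, LF[0]=C('5')+0=1+0=1
L[1]='A': occ=0, LF[1]=C('A')+0=2+0=2
L[2]='y': occ=0, LF[2]=C('y')+0=9+0=9
L[3]='l': occ=0, LF[3]=C('l')+0=6+0=6
L[4]='w': occ=0, LF[4]=C('w')+0=8+0=8
L[5]='a': occ=0, LF[5]=C('a')+0=3+0=3
L[6]='l': occ=1, LF[6]=C('l')+1=6+1=7
L[7]='a': occ=1, LF[7]=C('a')+1=3+1=4
L[8]='$': occ=0, LF[8]=C('$')+0=0+0=0
L[9]='b': occ=0, LF[9]=C('b')+0=5+0=5

Answer: 1 2 9 6 8 3 7 4 0 5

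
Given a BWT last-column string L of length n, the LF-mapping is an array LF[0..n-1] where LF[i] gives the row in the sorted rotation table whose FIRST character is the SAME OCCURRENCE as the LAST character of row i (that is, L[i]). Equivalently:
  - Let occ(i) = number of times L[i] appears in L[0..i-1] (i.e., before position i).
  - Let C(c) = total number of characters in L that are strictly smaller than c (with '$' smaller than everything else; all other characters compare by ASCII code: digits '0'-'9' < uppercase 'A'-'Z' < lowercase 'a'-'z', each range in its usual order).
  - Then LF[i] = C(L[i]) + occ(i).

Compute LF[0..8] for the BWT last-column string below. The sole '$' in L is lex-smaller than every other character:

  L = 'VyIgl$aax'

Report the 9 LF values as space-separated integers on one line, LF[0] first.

Char counts: '$':1, 'I':1, 'V':1, 'a':2, 'g':1, 'l':1, 'x':1, 'y':1
C (first-col start): C('$')=0, C('I')=1, C('V')=2, C('a')=3, C('g')=5, C('l')=6, C('x')=7, C('y')=8
L[0]='V': occ=0, LF[0]=C('V')+0=2+0=2
L[1]='y': occ=0, LF[1]=C('y')+0=8+0=8
L[2]='I': occ=0, LF[2]=C('I')+0=1+0=1
L[3]='g': occ=0, LF[3]=C('g')+0=5+0=5
L[4]='l': occ=0, LF[4]=C('l')+0=6+0=6
L[5]='$': occ=0, LF[5]=C('$')+0=0+0=0
L[6]='a': occ=0, LF[6]=C('a')+0=3+0=3
L[7]='a': occ=1, LF[7]=C('a')+1=3+1=4
L[8]='x': occ=0, LF[8]=C('x')+0=7+0=7

Answer: 2 8 1 5 6 0 3 4 7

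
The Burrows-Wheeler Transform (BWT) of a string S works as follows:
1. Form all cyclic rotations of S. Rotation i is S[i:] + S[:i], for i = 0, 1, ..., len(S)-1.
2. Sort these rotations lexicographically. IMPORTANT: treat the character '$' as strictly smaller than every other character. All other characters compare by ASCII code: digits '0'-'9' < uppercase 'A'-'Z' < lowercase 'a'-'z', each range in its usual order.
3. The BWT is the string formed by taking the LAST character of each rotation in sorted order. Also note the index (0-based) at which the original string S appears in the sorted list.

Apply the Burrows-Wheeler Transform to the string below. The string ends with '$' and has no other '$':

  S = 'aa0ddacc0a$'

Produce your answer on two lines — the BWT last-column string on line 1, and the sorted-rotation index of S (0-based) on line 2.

All 11 rotations (rotation i = S[i:]+S[:i]):
  rot[0] = aa0ddacc0a$
  rot[1] = a0ddacc0a$a
  rot[2] = 0ddacc0a$aa
  rot[3] = ddacc0a$aa0
  rot[4] = dacc0a$aa0d
  rot[5] = acc0a$aa0dd
  rot[6] = cc0a$aa0dda
  rot[7] = c0a$aa0ddac
  rot[8] = 0a$aa0ddacc
  rot[9] = a$aa0ddacc0
  rot[10] = $aa0ddacc0a
Sorted (with $ < everything):
  sorted[0] = $aa0ddacc0a  (last char: 'a')
  sorted[1] = 0a$aa0ddacc  (last char: 'c')
  sorted[2] = 0ddacc0a$aa  (last char: 'a')
  sorted[3] = a$aa0ddacc0  (last char: '0')
  sorted[4] = a0ddacc0a$a  (last char: 'a')
  sorted[5] = aa0ddacc0a$  (last char: '$')
  sorted[6] = acc0a$aa0dd  (last char: 'd')
  sorted[7] = c0a$aa0ddac  (last char: 'c')
  sorted[8] = cc0a$aa0dda  (last char: 'a')
  sorted[9] = dacc0a$aa0d  (last char: 'd')
  sorted[10] = ddacc0a$aa0  (last char: '0')
Last column: aca0a$dcad0
Original string S is at sorted index 5

Answer: aca0a$dcad0
5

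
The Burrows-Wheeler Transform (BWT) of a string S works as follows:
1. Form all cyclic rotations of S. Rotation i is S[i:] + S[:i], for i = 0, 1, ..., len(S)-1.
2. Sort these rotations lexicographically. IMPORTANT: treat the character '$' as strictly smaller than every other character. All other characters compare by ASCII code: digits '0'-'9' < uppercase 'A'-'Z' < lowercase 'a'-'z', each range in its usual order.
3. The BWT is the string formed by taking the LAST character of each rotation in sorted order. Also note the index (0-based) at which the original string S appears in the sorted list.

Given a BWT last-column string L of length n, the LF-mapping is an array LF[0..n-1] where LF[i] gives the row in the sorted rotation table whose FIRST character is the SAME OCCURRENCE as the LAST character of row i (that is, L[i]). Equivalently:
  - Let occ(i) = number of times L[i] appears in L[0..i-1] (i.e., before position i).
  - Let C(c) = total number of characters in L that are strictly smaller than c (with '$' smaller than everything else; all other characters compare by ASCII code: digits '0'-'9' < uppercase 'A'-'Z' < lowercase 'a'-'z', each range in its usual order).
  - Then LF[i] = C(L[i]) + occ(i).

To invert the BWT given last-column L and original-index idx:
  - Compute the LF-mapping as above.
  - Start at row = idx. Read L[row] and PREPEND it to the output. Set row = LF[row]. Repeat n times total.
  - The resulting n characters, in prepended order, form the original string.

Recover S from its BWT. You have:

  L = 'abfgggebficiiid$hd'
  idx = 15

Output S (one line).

Answer: igcgbedihigdiffba$

Derivation:
LF mapping: 1 2 8 10 11 12 7 3 9 14 4 15 16 17 5 0 13 6
Walk LF starting at row 15, prepending L[row]:
  step 1: row=15, L[15]='$', prepend. Next row=LF[15]=0
  step 2: row=0, L[0]='a', prepend. Next row=LF[0]=1
  step 3: row=1, L[1]='b', prepend. Next row=LF[1]=2
  step 4: row=2, L[2]='f', prepend. Next row=LF[2]=8
  step 5: row=8, L[8]='f', prepend. Next row=LF[8]=9
  step 6: row=9, L[9]='i', prepend. Next row=LF[9]=14
  step 7: row=14, L[14]='d', prepend. Next row=LF[14]=5
  step 8: row=5, L[5]='g', prepend. Next row=LF[5]=12
  step 9: row=12, L[12]='i', prepend. Next row=LF[12]=16
  step 10: row=16, L[16]='h', prepend. Next row=LF[16]=13
  step 11: row=13, L[13]='i', prepend. Next row=LF[13]=17
  step 12: row=17, L[17]='d', prepend. Next row=LF[17]=6
  step 13: row=6, L[6]='e', prepend. Next row=LF[6]=7
  step 14: row=7, L[7]='b', prepend. Next row=LF[7]=3
  step 15: row=3, L[3]='g', prepend. Next row=LF[3]=10
  step 16: row=10, L[10]='c', prepend. Next row=LF[10]=4
  step 17: row=4, L[4]='g', prepend. Next row=LF[4]=11
  step 18: row=11, L[11]='i', prepend. Next row=LF[11]=15
Reversed output: igcgbedihigdiffba$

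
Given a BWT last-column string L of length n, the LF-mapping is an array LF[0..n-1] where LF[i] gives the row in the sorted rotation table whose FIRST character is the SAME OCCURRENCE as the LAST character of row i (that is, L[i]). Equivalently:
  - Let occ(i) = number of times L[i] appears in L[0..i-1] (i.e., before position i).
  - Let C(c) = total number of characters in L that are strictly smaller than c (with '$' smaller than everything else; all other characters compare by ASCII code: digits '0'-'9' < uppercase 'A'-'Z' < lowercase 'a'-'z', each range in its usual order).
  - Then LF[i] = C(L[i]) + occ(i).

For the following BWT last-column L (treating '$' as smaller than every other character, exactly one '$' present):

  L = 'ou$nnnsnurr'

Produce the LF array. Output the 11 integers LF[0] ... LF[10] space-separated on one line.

Char counts: '$':1, 'n':4, 'o':1, 'r':2, 's':1, 'u':2
C (first-col start): C('$')=0, C('n')=1, C('o')=5, C('r')=6, C('s')=8, C('u')=9
L[0]='o': occ=0, LF[0]=C('o')+0=5+0=5
L[1]='u': occ=0, LF[1]=C('u')+0=9+0=9
L[2]='$': occ=0, LF[2]=C('$')+0=0+0=0
L[3]='n': occ=0, LF[3]=C('n')+0=1+0=1
L[4]='n': occ=1, LF[4]=C('n')+1=1+1=2
L[5]='n': occ=2, LF[5]=C('n')+2=1+2=3
L[6]='s': occ=0, LF[6]=C('s')+0=8+0=8
L[7]='n': occ=3, LF[7]=C('n')+3=1+3=4
L[8]='u': occ=1, LF[8]=C('u')+1=9+1=10
L[9]='r': occ=0, LF[9]=C('r')+0=6+0=6
L[10]='r': occ=1, LF[10]=C('r')+1=6+1=7

Answer: 5 9 0 1 2 3 8 4 10 6 7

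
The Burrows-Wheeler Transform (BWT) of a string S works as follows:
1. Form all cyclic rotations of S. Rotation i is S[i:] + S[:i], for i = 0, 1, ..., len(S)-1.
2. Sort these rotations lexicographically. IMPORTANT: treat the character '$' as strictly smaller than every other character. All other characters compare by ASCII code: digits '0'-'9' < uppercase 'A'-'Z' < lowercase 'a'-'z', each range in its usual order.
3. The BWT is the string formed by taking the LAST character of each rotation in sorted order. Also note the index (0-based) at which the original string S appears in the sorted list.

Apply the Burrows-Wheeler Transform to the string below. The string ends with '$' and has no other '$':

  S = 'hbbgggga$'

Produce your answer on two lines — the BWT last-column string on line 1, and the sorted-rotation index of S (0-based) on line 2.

All 9 rotations (rotation i = S[i:]+S[:i]):
  rot[0] = hbbgggga$
  rot[1] = bbgggga$h
  rot[2] = bgggga$hb
  rot[3] = gggga$hbb
  rot[4] = ggga$hbbg
  rot[5] = gga$hbbgg
  rot[6] = ga$hbbggg
  rot[7] = a$hbbgggg
  rot[8] = $hbbgggga
Sorted (with $ < everything):
  sorted[0] = $hbbgggga  (last char: 'a')
  sorted[1] = a$hbbgggg  (last char: 'g')
  sorted[2] = bbgggga$h  (last char: 'h')
  sorted[3] = bgggga$hb  (last char: 'b')
  sorted[4] = ga$hbbggg  (last char: 'g')
  sorted[5] = gga$hbbgg  (last char: 'g')
  sorted[6] = ggga$hbbg  (last char: 'g')
  sorted[7] = gggga$hbb  (last char: 'b')
  sorted[8] = hbbgggga$  (last char: '$')
Last column: aghbgggb$
Original string S is at sorted index 8

Answer: aghbgggb$
8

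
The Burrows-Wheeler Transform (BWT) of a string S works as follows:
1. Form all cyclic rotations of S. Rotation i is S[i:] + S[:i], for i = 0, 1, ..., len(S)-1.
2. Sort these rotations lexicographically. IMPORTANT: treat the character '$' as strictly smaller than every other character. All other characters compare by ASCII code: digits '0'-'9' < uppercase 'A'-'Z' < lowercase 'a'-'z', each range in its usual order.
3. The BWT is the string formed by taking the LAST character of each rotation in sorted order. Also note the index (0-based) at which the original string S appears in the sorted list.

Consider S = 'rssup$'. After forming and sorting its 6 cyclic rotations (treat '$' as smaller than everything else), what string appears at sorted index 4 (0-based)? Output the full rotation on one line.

Answer: sup$rs

Derivation:
All 6 rotations (rotation i = S[i:]+S[:i]):
  rot[0] = rssup$
  rot[1] = ssup$r
  rot[2] = sup$rs
  rot[3] = up$rss
  rot[4] = p$rssu
  rot[5] = $rssup
Sorted (with $ < everything):
  sorted[0] = $rssup
  sorted[1] = p$rssu
  sorted[2] = rssup$
  sorted[3] = ssup$r
  sorted[4] = sup$rs
  sorted[5] = up$rss
sorted[4] = sup$rs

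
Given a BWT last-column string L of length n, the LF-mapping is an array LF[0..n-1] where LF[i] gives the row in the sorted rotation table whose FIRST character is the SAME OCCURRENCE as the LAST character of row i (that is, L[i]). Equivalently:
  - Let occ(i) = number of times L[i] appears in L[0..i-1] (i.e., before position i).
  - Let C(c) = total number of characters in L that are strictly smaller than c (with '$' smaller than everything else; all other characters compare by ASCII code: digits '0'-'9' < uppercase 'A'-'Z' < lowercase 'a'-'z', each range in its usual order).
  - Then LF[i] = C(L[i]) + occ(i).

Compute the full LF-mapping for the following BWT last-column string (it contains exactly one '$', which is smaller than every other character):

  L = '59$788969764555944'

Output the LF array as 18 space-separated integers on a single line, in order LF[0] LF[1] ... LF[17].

Answer: 4 14 0 10 12 13 15 8 16 11 9 1 5 6 7 17 2 3

Derivation:
Char counts: '$':1, '4':3, '5':4, '6':2, '7':2, '8':2, '9':4
C (first-col start): C('$')=0, C('4')=1, C('5')=4, C('6')=8, C('7')=10, C('8')=12, C('9')=14
L[0]='5': occ=0, LF[0]=C('5')+0=4+0=4
L[1]='9': occ=0, LF[1]=C('9')+0=14+0=14
L[2]='$': occ=0, LF[2]=C('$')+0=0+0=0
L[3]='7': occ=0, LF[3]=C('7')+0=10+0=10
L[4]='8': occ=0, LF[4]=C('8')+0=12+0=12
L[5]='8': occ=1, LF[5]=C('8')+1=12+1=13
L[6]='9': occ=1, LF[6]=C('9')+1=14+1=15
L[7]='6': occ=0, LF[7]=C('6')+0=8+0=8
L[8]='9': occ=2, LF[8]=C('9')+2=14+2=16
L[9]='7': occ=1, LF[9]=C('7')+1=10+1=11
L[10]='6': occ=1, LF[10]=C('6')+1=8+1=9
L[11]='4': occ=0, LF[11]=C('4')+0=1+0=1
L[12]='5': occ=1, LF[12]=C('5')+1=4+1=5
L[13]='5': occ=2, LF[13]=C('5')+2=4+2=6
L[14]='5': occ=3, LF[14]=C('5')+3=4+3=7
L[15]='9': occ=3, LF[15]=C('9')+3=14+3=17
L[16]='4': occ=1, LF[16]=C('4')+1=1+1=2
L[17]='4': occ=2, LF[17]=C('4')+2=1+2=3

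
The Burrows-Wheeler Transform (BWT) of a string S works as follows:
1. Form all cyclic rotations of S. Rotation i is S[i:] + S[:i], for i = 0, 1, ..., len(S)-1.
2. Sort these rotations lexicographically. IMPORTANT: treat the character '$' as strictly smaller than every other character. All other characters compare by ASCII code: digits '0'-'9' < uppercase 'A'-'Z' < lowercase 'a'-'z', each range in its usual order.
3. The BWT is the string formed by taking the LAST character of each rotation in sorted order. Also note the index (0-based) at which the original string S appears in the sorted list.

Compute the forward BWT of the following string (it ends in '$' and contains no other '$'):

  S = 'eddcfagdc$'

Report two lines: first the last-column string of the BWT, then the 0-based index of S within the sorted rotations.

Answer: cfddgde$ca
7

Derivation:
All 10 rotations (rotation i = S[i:]+S[:i]):
  rot[0] = eddcfagdc$
  rot[1] = ddcfagdc$e
  rot[2] = dcfagdc$ed
  rot[3] = cfagdc$edd
  rot[4] = fagdc$eddc
  rot[5] = agdc$eddcf
  rot[6] = gdc$eddcfa
  rot[7] = dc$eddcfag
  rot[8] = c$eddcfagd
  rot[9] = $eddcfagdc
Sorted (with $ < everything):
  sorted[0] = $eddcfagdc  (last char: 'c')
  sorted[1] = agdc$eddcf  (last char: 'f')
  sorted[2] = c$eddcfagd  (last char: 'd')
  sorted[3] = cfagdc$edd  (last char: 'd')
  sorted[4] = dc$eddcfag  (last char: 'g')
  sorted[5] = dcfagdc$ed  (last char: 'd')
  sorted[6] = ddcfagdc$e  (last char: 'e')
  sorted[7] = eddcfagdc$  (last char: '$')
  sorted[8] = fagdc$eddc  (last char: 'c')
  sorted[9] = gdc$eddcfa  (last char: 'a')
Last column: cfddgde$ca
Original string S is at sorted index 7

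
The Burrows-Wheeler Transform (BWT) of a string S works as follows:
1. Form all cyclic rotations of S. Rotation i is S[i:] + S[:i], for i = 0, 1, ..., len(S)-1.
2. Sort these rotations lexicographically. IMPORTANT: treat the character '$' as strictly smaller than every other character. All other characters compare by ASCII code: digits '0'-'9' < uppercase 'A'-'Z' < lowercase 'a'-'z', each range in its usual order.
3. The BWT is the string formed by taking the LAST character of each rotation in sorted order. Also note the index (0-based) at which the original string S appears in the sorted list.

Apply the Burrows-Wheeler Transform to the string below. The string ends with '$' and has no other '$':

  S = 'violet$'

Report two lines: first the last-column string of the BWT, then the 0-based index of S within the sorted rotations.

Answer: tlvoie$
6

Derivation:
All 7 rotations (rotation i = S[i:]+S[:i]):
  rot[0] = violet$
  rot[1] = iolet$v
  rot[2] = olet$vi
  rot[3] = let$vio
  rot[4] = et$viol
  rot[5] = t$viole
  rot[6] = $violet
Sorted (with $ < everything):
  sorted[0] = $violet  (last char: 't')
  sorted[1] = et$viol  (last char: 'l')
  sorted[2] = iolet$v  (last char: 'v')
  sorted[3] = let$vio  (last char: 'o')
  sorted[4] = olet$vi  (last char: 'i')
  sorted[5] = t$viole  (last char: 'e')
  sorted[6] = violet$  (last char: '$')
Last column: tlvoie$
Original string S is at sorted index 6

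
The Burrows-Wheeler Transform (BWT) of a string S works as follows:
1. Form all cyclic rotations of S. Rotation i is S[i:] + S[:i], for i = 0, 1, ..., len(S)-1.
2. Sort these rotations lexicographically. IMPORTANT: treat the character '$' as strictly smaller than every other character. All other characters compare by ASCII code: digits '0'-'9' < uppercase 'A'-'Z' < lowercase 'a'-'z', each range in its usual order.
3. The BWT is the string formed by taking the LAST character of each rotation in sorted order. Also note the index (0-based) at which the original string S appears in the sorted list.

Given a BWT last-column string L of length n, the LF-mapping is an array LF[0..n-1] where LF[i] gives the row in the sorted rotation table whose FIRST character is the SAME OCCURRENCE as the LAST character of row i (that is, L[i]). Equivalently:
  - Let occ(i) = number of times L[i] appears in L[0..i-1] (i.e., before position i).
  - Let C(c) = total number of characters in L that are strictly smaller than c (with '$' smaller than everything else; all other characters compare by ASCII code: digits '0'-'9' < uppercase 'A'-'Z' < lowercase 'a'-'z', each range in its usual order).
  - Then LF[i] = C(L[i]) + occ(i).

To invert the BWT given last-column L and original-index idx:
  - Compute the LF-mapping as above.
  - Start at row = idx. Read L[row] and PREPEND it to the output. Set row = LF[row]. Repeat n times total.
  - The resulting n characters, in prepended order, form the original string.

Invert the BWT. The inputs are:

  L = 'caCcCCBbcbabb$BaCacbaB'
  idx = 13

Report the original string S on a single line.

LF mapping: 18 8 4 19 5 6 1 13 20 14 9 15 16 0 2 10 7 11 21 17 12 3
Walk LF starting at row 13, prepending L[row]:
  step 1: row=13, L[13]='$', prepend. Next row=LF[13]=0
  step 2: row=0, L[0]='c', prepend. Next row=LF[0]=18
  step 3: row=18, L[18]='c', prepend. Next row=LF[18]=21
  step 4: row=21, L[21]='B', prepend. Next row=LF[21]=3
  step 5: row=3, L[3]='c', prepend. Next row=LF[3]=19
  step 6: row=19, L[19]='b', prepend. Next row=LF[19]=17
  step 7: row=17, L[17]='a', prepend. Next row=LF[17]=11
  step 8: row=11, L[11]='b', prepend. Next row=LF[11]=15
  step 9: row=15, L[15]='a', prepend. Next row=LF[15]=10
  step 10: row=10, L[10]='a', prepend. Next row=LF[10]=9
  step 11: row=9, L[9]='b', prepend. Next row=LF[9]=14
  step 12: row=14, L[14]='B', prepend. Next row=LF[14]=2
  step 13: row=2, L[2]='C', prepend. Next row=LF[2]=4
  step 14: row=4, L[4]='C', prepend. Next row=LF[4]=5
  step 15: row=5, L[5]='C', prepend. Next row=LF[5]=6
  step 16: row=6, L[6]='B', prepend. Next row=LF[6]=1
  step 17: row=1, L[1]='a', prepend. Next row=LF[1]=8
  step 18: row=8, L[8]='c', prepend. Next row=LF[8]=20
  step 19: row=20, L[20]='a', prepend. Next row=LF[20]=12
  step 20: row=12, L[12]='b', prepend. Next row=LF[12]=16
  step 21: row=16, L[16]='C', prepend. Next row=LF[16]=7
  step 22: row=7, L[7]='b', prepend. Next row=LF[7]=13
Reversed output: bCbacaBCCCBbaababcBcc$

Answer: bCbacaBCCCBbaababcBcc$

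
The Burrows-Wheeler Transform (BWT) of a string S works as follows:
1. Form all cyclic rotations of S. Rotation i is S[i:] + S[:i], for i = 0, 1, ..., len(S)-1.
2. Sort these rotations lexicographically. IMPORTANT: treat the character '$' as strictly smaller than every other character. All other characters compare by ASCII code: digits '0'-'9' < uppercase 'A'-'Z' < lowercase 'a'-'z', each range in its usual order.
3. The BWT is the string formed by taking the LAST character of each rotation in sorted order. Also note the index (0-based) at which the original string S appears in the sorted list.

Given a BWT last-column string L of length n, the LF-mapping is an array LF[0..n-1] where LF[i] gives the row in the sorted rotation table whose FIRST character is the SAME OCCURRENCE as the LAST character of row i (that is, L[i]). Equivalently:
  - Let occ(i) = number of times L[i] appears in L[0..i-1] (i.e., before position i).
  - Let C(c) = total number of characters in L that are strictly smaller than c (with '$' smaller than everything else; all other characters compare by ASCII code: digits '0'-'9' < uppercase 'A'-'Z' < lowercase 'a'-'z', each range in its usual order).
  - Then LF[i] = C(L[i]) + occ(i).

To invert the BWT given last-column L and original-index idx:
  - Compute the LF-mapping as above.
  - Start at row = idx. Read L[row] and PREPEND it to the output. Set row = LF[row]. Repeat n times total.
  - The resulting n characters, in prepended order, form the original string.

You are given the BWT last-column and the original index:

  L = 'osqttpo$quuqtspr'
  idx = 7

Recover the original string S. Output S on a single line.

LF mapping: 1 9 5 11 12 3 2 0 6 14 15 7 13 10 4 8
Walk LF starting at row 7, prepending L[row]:
  step 1: row=7, L[7]='$', prepend. Next row=LF[7]=0
  step 2: row=0, L[0]='o', prepend. Next row=LF[0]=1
  step 3: row=1, L[1]='s', prepend. Next row=LF[1]=9
  step 4: row=9, L[9]='u', prepend. Next row=LF[9]=14
  step 5: row=14, L[14]='p', prepend. Next row=LF[14]=4
  step 6: row=4, L[4]='t', prepend. Next row=LF[4]=12
  step 7: row=12, L[12]='t', prepend. Next row=LF[12]=13
  step 8: row=13, L[13]='s', prepend. Next row=LF[13]=10
  step 9: row=10, L[10]='u', prepend. Next row=LF[10]=15
  step 10: row=15, L[15]='r', prepend. Next row=LF[15]=8
  step 11: row=8, L[8]='q', prepend. Next row=LF[8]=6
  step 12: row=6, L[6]='o', prepend. Next row=LF[6]=2
  step 13: row=2, L[2]='q', prepend. Next row=LF[2]=5
  step 14: row=5, L[5]='p', prepend. Next row=LF[5]=3
  step 15: row=3, L[3]='t', prepend. Next row=LF[3]=11
  step 16: row=11, L[11]='q', prepend. Next row=LF[11]=7
Reversed output: qtpqoqrusttpuso$

Answer: qtpqoqrusttpuso$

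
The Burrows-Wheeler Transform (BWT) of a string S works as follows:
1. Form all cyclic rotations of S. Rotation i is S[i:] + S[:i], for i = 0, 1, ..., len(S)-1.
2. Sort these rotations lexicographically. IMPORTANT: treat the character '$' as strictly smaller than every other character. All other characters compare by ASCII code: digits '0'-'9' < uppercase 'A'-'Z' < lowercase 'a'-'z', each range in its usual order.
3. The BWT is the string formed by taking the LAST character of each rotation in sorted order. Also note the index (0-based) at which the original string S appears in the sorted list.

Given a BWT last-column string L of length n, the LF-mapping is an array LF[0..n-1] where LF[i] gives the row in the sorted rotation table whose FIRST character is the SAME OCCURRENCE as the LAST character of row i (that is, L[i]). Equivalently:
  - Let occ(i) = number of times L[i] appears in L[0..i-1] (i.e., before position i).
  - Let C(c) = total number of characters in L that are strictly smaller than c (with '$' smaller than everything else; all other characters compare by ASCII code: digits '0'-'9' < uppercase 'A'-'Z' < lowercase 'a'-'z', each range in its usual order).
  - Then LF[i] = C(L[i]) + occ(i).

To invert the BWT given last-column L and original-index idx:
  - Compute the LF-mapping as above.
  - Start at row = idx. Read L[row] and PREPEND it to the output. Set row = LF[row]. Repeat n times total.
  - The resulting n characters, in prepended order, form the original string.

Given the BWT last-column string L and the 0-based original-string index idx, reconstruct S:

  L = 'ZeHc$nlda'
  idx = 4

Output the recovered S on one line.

Answer: candleHZ$

Derivation:
LF mapping: 2 6 1 4 0 8 7 5 3
Walk LF starting at row 4, prepending L[row]:
  step 1: row=4, L[4]='$', prepend. Next row=LF[4]=0
  step 2: row=0, L[0]='Z', prepend. Next row=LF[0]=2
  step 3: row=2, L[2]='H', prepend. Next row=LF[2]=1
  step 4: row=1, L[1]='e', prepend. Next row=LF[1]=6
  step 5: row=6, L[6]='l', prepend. Next row=LF[6]=7
  step 6: row=7, L[7]='d', prepend. Next row=LF[7]=5
  step 7: row=5, L[5]='n', prepend. Next row=LF[5]=8
  step 8: row=8, L[8]='a', prepend. Next row=LF[8]=3
  step 9: row=3, L[3]='c', prepend. Next row=LF[3]=4
Reversed output: candleHZ$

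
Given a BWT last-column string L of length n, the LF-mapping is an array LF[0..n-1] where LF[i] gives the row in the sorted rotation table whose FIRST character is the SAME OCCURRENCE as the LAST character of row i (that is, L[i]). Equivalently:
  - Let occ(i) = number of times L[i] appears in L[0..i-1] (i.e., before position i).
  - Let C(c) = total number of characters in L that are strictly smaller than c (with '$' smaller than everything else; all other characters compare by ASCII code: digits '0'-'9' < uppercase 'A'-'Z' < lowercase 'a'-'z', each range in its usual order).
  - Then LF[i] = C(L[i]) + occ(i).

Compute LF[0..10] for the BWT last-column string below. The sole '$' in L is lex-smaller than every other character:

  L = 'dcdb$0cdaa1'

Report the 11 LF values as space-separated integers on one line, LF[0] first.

Answer: 8 6 9 5 0 1 7 10 3 4 2

Derivation:
Char counts: '$':1, '0':1, '1':1, 'a':2, 'b':1, 'c':2, 'd':3
C (first-col start): C('$')=0, C('0')=1, C('1')=2, C('a')=3, C('b')=5, C('c')=6, C('d')=8
L[0]='d': occ=0, LF[0]=C('d')+0=8+0=8
L[1]='c': occ=0, LF[1]=C('c')+0=6+0=6
L[2]='d': occ=1, LF[2]=C('d')+1=8+1=9
L[3]='b': occ=0, LF[3]=C('b')+0=5+0=5
L[4]='$': occ=0, LF[4]=C('$')+0=0+0=0
L[5]='0': occ=0, LF[5]=C('0')+0=1+0=1
L[6]='c': occ=1, LF[6]=C('c')+1=6+1=7
L[7]='d': occ=2, LF[7]=C('d')+2=8+2=10
L[8]='a': occ=0, LF[8]=C('a')+0=3+0=3
L[9]='a': occ=1, LF[9]=C('a')+1=3+1=4
L[10]='1': occ=0, LF[10]=C('1')+0=2+0=2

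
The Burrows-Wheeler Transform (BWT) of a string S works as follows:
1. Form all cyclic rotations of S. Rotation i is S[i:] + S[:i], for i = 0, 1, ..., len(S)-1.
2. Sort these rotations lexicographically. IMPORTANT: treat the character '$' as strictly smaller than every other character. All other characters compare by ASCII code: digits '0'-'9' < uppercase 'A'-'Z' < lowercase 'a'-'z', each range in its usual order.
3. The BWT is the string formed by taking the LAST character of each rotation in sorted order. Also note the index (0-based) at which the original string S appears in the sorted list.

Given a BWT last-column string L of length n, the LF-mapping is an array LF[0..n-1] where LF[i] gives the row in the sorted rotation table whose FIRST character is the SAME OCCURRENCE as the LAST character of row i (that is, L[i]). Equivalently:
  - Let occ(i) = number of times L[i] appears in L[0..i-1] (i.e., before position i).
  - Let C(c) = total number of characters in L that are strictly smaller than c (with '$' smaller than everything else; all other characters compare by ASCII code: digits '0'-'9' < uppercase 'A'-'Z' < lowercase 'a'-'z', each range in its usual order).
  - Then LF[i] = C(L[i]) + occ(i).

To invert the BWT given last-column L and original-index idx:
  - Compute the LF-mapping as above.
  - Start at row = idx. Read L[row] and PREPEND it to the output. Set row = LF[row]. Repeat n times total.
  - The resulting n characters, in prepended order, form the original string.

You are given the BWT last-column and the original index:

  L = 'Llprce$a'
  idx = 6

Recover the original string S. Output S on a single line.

LF mapping: 1 5 6 7 3 4 0 2
Walk LF starting at row 6, prepending L[row]:
  step 1: row=6, L[6]='$', prepend. Next row=LF[6]=0
  step 2: row=0, L[0]='L', prepend. Next row=LF[0]=1
  step 3: row=1, L[1]='l', prepend. Next row=LF[1]=5
  step 4: row=5, L[5]='e', prepend. Next row=LF[5]=4
  step 5: row=4, L[4]='c', prepend. Next row=LF[4]=3
  step 6: row=3, L[3]='r', prepend. Next row=LF[3]=7
  step 7: row=7, L[7]='a', prepend. Next row=LF[7]=2
  step 8: row=2, L[2]='p', prepend. Next row=LF[2]=6
Reversed output: parcelL$

Answer: parcelL$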